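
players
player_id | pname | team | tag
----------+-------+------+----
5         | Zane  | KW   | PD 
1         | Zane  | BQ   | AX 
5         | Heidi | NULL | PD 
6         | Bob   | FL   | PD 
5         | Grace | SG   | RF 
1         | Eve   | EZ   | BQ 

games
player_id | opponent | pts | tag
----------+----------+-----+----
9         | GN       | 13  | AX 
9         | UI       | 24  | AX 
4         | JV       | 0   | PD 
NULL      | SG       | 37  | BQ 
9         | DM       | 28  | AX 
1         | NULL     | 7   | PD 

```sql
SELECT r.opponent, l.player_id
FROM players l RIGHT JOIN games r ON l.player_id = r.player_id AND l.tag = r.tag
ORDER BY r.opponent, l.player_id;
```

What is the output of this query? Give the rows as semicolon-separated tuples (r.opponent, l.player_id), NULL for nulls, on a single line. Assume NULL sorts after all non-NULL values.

RIGHT JOIN keeps every row from `games`; unmatched rows get NULL for `players`'s columns.
Matching on l.player_id = r.player_id AND l.tag = r.tag. A NULL in a compared column never satisfies the condition.
- l (player_id=5, tag=PD) has no partner in r.
- l (player_id=1, tag=AX) has no partner in r.
- l (player_id=5, tag=PD) has no partner in r.
- l (player_id=6, tag=PD) has no partner in r.
- l (player_id=5, tag=RF) has no partner in r.
- l (player_id=1, tag=BQ) has no partner in r.
- 6 r row(s) had no l match → kept, l columns NULL.
After projecting and ordering:
r.opponent | l.player_id
DM | NULL
GN | NULL
JV | NULL
SG | NULL
UI | NULL
NULL | NULL

(DM, NULL); (GN, NULL); (JV, NULL); (SG, NULL); (UI, NULL); (NULL, NULL)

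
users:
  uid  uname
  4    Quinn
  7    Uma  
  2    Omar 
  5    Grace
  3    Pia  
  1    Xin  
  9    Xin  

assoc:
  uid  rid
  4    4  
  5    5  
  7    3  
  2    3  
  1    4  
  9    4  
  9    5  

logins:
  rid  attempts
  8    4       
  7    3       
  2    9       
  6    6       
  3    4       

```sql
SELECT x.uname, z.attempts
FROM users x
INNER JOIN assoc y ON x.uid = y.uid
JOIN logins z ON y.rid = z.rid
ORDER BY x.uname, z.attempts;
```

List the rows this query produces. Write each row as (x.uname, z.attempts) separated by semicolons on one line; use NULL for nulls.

Evaluate left to right. First `users x INNER JOIN assoc y` on uid: 7 row(s).
Then INNER JOIN `logins z` on rid: keep only rows whose y.rid appears in z.

(Omar, 4); (Uma, 4)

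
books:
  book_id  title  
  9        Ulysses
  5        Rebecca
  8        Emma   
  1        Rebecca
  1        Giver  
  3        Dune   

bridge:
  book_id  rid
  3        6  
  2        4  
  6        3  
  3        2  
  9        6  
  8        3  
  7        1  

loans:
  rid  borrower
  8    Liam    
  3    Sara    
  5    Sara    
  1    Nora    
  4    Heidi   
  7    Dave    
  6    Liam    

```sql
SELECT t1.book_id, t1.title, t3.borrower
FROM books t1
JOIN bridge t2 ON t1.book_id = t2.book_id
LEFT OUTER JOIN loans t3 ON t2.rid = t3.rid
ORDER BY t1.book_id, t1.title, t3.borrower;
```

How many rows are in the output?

4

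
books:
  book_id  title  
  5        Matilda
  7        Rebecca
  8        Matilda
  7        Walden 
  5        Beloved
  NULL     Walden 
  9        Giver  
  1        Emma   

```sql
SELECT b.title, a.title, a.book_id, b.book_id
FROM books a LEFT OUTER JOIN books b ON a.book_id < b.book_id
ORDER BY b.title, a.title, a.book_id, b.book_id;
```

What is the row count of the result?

LEFT JOIN keeps every row from `books a`; unmatched rows get NULL for `books b`'s columns.
Matching on a.book_id < b.book_id. A NULL in a compared column never satisfies the condition.
- a[0] book_id=5 → 4 match(es) in b → 4 row(s).
- a[1] book_id=7 → 2 match(es) in b → 2 row(s).
- a[2] book_id=8 → 1 match(es) in b → 1 row(s).
- a[3] book_id=7 → 2 match(es) in b → 2 row(s).
- a[4] book_id=5 → 4 match(es) in b → 4 row(s).
- a[5] book_id=NULL → no match; kept with NULLs on the b side.
- a[6] book_id=9 → no match; kept with NULLs on the b side.
- a[7] book_id=1 → 6 match(es) in b → 6 row(s).
Total: 19 matched + 2 padded = 21 rows.

21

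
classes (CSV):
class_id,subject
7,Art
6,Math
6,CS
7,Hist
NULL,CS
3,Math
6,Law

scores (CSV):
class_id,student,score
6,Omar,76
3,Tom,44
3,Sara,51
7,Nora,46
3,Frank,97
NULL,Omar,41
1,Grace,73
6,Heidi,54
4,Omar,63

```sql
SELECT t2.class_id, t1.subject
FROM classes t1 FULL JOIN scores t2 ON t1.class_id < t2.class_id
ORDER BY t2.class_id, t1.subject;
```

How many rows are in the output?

15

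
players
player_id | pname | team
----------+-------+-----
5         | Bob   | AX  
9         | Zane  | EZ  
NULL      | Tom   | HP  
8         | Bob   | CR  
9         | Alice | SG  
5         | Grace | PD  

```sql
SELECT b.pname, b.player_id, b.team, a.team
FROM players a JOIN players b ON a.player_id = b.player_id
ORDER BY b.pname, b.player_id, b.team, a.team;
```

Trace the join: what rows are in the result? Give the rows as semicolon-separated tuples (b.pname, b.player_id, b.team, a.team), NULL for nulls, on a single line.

INNER JOIN keeps only pairs where the ON condition holds.
Matching on a.player_id = b.player_id. A NULL in a compared column never satisfies the condition.
- a row (player_id=5): matches 2 b row(s) → 2 output row(s).
- a row (player_id=9): matches 2 b row(s) → 2 output row(s).
- a row (player_id=NULL): no match → dropped.
- a row (player_id=8): matches 1 b row(s) → 1 output row(s).
- a row (player_id=9): matches 2 b row(s) → 2 output row(s).
- a row (player_id=5): matches 2 b row(s) → 2 output row(s).
After projecting and ordering:
b.pname | b.player_id | b.team | a.team
Alice | 9 | SG | EZ
Alice | 9 | SG | SG
Bob | 5 | AX | AX
Bob | 5 | AX | PD
Bob | 8 | CR | CR
Grace | 5 | PD | AX
Grace | 5 | PD | PD
Zane | 9 | EZ | EZ
Zane | 9 | EZ | SG

(Alice, 9, SG, EZ); (Alice, 9, SG, SG); (Bob, 5, AX, AX); (Bob, 5, AX, PD); (Bob, 8, CR, CR); (Grace, 5, PD, AX); (Grace, 5, PD, PD); (Zane, 9, EZ, EZ); (Zane, 9, EZ, SG)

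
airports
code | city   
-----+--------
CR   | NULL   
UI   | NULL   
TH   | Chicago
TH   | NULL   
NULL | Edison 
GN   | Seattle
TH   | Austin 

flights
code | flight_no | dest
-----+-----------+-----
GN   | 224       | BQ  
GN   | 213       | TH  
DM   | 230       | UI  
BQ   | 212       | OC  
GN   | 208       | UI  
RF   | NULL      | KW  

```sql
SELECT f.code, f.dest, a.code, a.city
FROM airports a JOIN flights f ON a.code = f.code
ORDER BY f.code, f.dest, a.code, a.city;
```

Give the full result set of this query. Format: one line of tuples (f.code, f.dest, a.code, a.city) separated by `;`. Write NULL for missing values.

INNER JOIN keeps only pairs where the ON condition holds.
Matching on a.code = f.code. A NULL in a compared column never satisfies the condition.
- a (code=CR) has no partner → excluded.
- a (code=UI) has no partner → excluded.
- a (code=TH) has no partner → excluded.
- a (code=TH) has no partner → excluded.
- a (code=NULL) has no partner → excluded.
- a (code=GN) pairs with 3 row(s) of f.
- a (code=TH) has no partner → excluded.
After projecting and ordering:
f.code | f.dest | a.code | a.city
GN | BQ | GN | Seattle
GN | TH | GN | Seattle
GN | UI | GN | Seattle

(GN, BQ, GN, Seattle); (GN, TH, GN, Seattle); (GN, UI, GN, Seattle)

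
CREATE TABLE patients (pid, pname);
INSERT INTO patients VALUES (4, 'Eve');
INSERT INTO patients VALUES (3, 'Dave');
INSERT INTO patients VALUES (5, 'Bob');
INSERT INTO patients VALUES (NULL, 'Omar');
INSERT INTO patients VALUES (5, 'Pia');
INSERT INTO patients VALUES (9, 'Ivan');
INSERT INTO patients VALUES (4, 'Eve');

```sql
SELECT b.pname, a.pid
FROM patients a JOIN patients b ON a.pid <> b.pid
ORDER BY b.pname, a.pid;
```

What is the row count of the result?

INNER JOIN keeps only pairs where the ON condition holds.
Matching on a.pid <> b.pid. A NULL in a compared column never satisfies the condition.
- a row (pid=4): matches 4 b row(s) → 4 output row(s).
- a row (pid=3): matches 5 b row(s) → 5 output row(s).
- a row (pid=5): matches 4 b row(s) → 4 output row(s).
- a row (pid=NULL): no match → dropped.
- a row (pid=5): matches 4 b row(s) → 4 output row(s).
- a row (pid=9): matches 5 b row(s) → 5 output row(s).
- a row (pid=4): matches 4 b row(s) → 4 output row(s).
Total: 26 rows.

26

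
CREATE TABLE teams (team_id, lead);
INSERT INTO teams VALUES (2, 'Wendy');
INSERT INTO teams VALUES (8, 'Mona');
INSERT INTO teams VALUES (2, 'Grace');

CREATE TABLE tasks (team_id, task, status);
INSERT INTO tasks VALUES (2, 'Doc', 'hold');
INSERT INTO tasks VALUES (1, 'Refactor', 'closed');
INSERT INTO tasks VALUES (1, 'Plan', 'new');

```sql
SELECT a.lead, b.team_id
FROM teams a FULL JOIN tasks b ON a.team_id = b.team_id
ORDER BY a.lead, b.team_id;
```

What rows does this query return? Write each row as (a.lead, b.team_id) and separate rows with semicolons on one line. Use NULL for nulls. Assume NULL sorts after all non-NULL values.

FULL OUTER JOIN keeps every row from both sides; unmatched rows get NULL for the other side's columns.
Matching on a.team_id = b.team_id.
Matched pairs: 2; unmatched a rows kept: 1; unmatched b rows kept: 2.

(Grace, 2); (Mona, NULL); (Wendy, 2); (NULL, 1); (NULL, 1)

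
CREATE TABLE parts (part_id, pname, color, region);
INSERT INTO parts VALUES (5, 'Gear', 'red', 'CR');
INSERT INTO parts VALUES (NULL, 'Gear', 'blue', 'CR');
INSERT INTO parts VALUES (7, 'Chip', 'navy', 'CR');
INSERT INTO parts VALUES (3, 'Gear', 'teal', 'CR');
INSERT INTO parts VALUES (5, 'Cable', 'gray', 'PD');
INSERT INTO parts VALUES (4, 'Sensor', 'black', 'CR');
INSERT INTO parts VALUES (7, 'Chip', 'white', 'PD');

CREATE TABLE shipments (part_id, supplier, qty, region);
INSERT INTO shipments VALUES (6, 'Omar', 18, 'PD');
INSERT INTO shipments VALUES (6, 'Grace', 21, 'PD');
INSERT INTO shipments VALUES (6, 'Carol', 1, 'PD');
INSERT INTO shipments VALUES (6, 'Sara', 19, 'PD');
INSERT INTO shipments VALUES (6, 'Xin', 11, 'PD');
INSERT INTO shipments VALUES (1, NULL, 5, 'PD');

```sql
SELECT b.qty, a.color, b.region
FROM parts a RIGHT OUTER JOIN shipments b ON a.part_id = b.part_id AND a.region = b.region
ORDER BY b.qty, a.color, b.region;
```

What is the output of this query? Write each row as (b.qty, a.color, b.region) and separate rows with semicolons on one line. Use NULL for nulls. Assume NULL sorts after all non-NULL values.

(1, NULL, PD); (5, NULL, PD); (11, NULL, PD); (18, NULL, PD); (19, NULL, PD); (21, NULL, PD)

RIGHT JOIN keeps every row from `shipments`; unmatched rows get NULL for `parts`'s columns.
Matching on a.part_id = b.part_id AND a.region = b.region. A NULL in a compared column never satisfies the condition.
Matched pairs: 0; unmatched b rows kept: 6.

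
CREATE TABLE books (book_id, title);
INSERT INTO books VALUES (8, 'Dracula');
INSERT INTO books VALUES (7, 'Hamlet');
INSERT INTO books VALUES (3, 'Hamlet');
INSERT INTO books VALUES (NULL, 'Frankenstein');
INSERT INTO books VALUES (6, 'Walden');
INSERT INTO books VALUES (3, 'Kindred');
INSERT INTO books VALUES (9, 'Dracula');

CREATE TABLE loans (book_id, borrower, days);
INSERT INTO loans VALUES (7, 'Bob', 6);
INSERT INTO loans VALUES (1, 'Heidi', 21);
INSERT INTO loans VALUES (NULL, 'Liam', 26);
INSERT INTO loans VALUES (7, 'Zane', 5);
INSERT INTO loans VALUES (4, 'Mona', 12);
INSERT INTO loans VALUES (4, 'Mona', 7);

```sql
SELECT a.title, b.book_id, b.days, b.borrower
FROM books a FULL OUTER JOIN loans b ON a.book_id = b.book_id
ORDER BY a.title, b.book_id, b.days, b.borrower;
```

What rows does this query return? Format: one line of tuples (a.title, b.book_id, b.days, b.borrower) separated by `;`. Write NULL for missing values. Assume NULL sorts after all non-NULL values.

(Dracula, NULL, NULL, NULL); (Dracula, NULL, NULL, NULL); (Frankenstein, NULL, NULL, NULL); (Hamlet, 7, 5, Zane); (Hamlet, 7, 6, Bob); (Hamlet, NULL, NULL, NULL); (Kindred, NULL, NULL, NULL); (Walden, NULL, NULL, NULL); (NULL, 1, 21, Heidi); (NULL, 4, 7, Mona); (NULL, 4, 12, Mona); (NULL, NULL, 26, Liam)

FULL OUTER JOIN keeps every row from both sides; unmatched rows get NULL for the other side's columns.
Matching on a.book_id = b.book_id. A NULL in a compared column never satisfies the condition.
- a[0] book_id=8 → no match; kept with NULLs on the b side.
- a[1] book_id=7 → 2 match(es) in b → 2 row(s).
- a[2] book_id=3 → no match; kept with NULLs on the b side.
- a[3] book_id=NULL → no match; kept with NULLs on the b side.
- a[4] book_id=6 → no match; kept with NULLs on the b side.
- a[5] book_id=3 → no match; kept with NULLs on the b side.
- a[6] book_id=9 → no match; kept with NULLs on the b side.
- 4 row(s) from b found no a partner → padded with NULL.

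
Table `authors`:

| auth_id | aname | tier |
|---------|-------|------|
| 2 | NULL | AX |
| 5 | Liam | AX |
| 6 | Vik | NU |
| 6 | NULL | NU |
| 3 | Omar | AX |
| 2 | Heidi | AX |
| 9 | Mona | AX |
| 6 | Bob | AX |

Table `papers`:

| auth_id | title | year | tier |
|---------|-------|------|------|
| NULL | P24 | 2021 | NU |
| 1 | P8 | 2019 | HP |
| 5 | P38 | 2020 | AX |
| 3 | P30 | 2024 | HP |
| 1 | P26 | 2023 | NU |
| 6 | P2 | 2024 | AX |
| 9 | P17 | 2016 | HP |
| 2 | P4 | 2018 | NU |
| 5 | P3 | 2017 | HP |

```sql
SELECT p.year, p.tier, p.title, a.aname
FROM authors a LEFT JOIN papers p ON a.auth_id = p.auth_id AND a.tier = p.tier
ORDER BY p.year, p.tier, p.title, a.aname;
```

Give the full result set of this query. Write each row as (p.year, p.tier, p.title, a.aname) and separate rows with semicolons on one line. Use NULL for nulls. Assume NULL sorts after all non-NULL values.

(2020, AX, P38, Liam); (2024, AX, P2, Bob); (NULL, NULL, NULL, Heidi); (NULL, NULL, NULL, Mona); (NULL, NULL, NULL, Omar); (NULL, NULL, NULL, Vik); (NULL, NULL, NULL, NULL); (NULL, NULL, NULL, NULL)

LEFT JOIN keeps every row from `authors`; unmatched rows get NULL for `papers`'s columns.
Matching on a.auth_id = p.auth_id AND a.tier = p.tier. A NULL in a compared column never satisfies the condition.
Matched pairs: 2; unmatched a rows kept: 6.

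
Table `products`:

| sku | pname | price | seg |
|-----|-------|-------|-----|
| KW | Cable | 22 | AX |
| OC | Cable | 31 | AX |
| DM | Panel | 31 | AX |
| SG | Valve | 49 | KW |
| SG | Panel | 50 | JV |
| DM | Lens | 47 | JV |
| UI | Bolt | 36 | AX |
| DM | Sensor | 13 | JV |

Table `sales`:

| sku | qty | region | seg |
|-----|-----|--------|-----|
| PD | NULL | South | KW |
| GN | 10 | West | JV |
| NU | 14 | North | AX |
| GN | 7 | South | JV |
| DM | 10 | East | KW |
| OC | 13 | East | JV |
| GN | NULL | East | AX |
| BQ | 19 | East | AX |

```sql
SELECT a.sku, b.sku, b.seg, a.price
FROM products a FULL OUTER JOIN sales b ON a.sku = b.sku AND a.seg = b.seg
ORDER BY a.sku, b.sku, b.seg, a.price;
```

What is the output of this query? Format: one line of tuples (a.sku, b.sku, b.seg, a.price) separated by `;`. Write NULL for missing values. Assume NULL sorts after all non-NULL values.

(DM, NULL, NULL, 13); (DM, NULL, NULL, 31); (DM, NULL, NULL, 47); (KW, NULL, NULL, 22); (OC, NULL, NULL, 31); (SG, NULL, NULL, 49); (SG, NULL, NULL, 50); (UI, NULL, NULL, 36); (NULL, BQ, AX, NULL); (NULL, DM, KW, NULL); (NULL, GN, AX, NULL); (NULL, GN, JV, NULL); (NULL, GN, JV, NULL); (NULL, NU, AX, NULL); (NULL, OC, JV, NULL); (NULL, PD, KW, NULL)

FULL OUTER JOIN keeps every row from both sides; unmatched rows get NULL for the other side's columns.
Matching on a.sku = b.sku AND a.seg = b.seg.
- a[0] sku=KW, seg=AX → no match; kept with NULLs on the b side.
- a[1] sku=OC, seg=AX → no match; kept with NULLs on the b side.
- a[2] sku=DM, seg=AX → no match; kept with NULLs on the b side.
- a[3] sku=SG, seg=KW → no match; kept with NULLs on the b side.
- a[4] sku=SG, seg=JV → no match; kept with NULLs on the b side.
- a[5] sku=DM, seg=JV → no match; kept with NULLs on the b side.
- a[6] sku=UI, seg=AX → no match; kept with NULLs on the b side.
- a[7] sku=DM, seg=JV → no match; kept with NULLs on the b side.
- 8 row(s) from b found no a partner → padded with NULL.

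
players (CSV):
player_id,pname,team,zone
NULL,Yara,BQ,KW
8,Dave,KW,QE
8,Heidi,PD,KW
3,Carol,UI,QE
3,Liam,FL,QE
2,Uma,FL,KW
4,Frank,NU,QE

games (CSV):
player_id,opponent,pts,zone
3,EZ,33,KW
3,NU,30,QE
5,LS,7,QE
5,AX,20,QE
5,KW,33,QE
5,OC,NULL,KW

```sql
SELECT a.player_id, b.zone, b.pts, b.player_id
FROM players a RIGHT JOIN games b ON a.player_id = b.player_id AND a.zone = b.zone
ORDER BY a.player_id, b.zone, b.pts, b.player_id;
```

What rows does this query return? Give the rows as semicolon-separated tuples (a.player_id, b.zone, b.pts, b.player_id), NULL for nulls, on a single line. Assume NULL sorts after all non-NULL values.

RIGHT JOIN keeps every row from `games`; unmatched rows get NULL for `players`'s columns.
Matching on a.player_id = b.player_id AND a.zone = b.zone. A NULL in a compared column never satisfies the condition.
- a row (player_id=NULL, zone=KW): no match.
- a row (player_id=8, zone=QE): no match.
- a row (player_id=8, zone=KW): no match.
- a row (player_id=3, zone=QE): matches 1 b row(s) → 1 output row(s).
- a row (player_id=3, zone=QE): matches 1 b row(s) → 1 output row(s).
- a row (player_id=2, zone=KW): no match.
- a row (player_id=4, zone=QE): no match.
- plus 5 unmatched b row(s), each kept with NULL a columns.
After projecting and ordering:
a.player_id | b.zone | b.pts | b.player_id
3 | QE | 30 | 3
3 | QE | 30 | 3
NULL | KW | 33 | 3
NULL | KW | NULL | 5
NULL | QE | 7 | 5
NULL | QE | 20 | 5
NULL | QE | 33 | 5

(3, QE, 30, 3); (3, QE, 30, 3); (NULL, KW, 33, 3); (NULL, KW, NULL, 5); (NULL, QE, 7, 5); (NULL, QE, 20, 5); (NULL, QE, 33, 5)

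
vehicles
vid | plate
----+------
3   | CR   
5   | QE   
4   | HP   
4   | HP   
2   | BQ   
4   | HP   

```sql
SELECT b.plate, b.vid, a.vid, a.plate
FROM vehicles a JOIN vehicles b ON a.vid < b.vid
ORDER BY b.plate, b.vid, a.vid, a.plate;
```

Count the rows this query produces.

12

INNER JOIN keeps only pairs where the ON condition holds.
Matching on a.vid < b.vid.
- a row (vid=3): matches 4 b row(s) → 4 output row(s).
- a row (vid=5): no match → dropped.
- a row (vid=4): matches 1 b row(s) → 1 output row(s).
- a row (vid=4): matches 1 b row(s) → 1 output row(s).
- a row (vid=2): matches 5 b row(s) → 5 output row(s).
- a row (vid=4): matches 1 b row(s) → 1 output row(s).
Total: 12 rows.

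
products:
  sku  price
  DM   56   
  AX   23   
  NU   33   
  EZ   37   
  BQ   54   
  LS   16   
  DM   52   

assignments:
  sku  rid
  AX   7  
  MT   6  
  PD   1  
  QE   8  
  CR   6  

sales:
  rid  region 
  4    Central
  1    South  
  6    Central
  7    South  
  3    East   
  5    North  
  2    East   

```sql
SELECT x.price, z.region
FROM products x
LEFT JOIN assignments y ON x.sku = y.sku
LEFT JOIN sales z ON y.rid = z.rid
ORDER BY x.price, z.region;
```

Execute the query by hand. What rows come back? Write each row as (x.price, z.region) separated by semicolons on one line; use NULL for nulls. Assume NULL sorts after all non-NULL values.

Step 1 — x LEFT JOIN y on sku → 7 row(s).
Then LEFT JOIN `sales z` on rid: each of those 7 rows is kept; rows whose y.rid has no match in z get NULL for z's columns.

(16, NULL); (23, South); (33, NULL); (37, NULL); (52, NULL); (54, NULL); (56, NULL)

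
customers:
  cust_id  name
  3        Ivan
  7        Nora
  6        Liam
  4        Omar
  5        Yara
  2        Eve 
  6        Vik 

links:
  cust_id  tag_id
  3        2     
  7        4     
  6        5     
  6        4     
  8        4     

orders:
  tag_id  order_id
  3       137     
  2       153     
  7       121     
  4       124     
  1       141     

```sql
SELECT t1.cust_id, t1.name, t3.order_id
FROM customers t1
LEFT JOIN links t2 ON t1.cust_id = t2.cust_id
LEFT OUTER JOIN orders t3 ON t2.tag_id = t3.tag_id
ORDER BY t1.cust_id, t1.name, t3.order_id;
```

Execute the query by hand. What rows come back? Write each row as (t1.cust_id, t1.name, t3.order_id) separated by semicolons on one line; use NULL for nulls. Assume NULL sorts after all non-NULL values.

Step 1 — t1 LEFT JOIN t2 on cust_id → 9 row(s).
Then LEFT JOIN `orders t3` on tag_id: each of those 9 rows is kept; rows whose t2.tag_id has no match in t3 get NULL for t3's columns.

(2, Eve, NULL); (3, Ivan, 153); (4, Omar, NULL); (5, Yara, NULL); (6, Liam, 124); (6, Liam, NULL); (6, Vik, 124); (6, Vik, NULL); (7, Nora, 124)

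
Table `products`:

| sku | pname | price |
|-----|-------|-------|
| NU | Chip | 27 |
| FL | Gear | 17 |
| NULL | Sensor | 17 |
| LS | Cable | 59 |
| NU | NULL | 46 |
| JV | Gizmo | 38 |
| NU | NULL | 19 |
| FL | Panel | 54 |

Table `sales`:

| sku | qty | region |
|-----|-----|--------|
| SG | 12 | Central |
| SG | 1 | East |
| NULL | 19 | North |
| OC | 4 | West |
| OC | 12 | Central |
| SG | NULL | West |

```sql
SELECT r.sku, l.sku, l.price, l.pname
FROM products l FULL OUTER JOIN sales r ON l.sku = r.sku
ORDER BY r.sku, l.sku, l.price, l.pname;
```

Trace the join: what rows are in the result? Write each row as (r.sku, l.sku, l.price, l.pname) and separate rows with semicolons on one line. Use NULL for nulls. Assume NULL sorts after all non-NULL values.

FULL OUTER JOIN keeps every row from both sides; unmatched rows get NULL for the other side's columns.
Matching on l.sku = r.sku. A NULL in a compared column never satisfies the condition.
Matched pairs: 0; unmatched l rows kept: 8; unmatched r rows kept: 6.

(OC, NULL, NULL, NULL); (OC, NULL, NULL, NULL); (SG, NULL, NULL, NULL); (SG, NULL, NULL, NULL); (SG, NULL, NULL, NULL); (NULL, FL, 17, Gear); (NULL, FL, 54, Panel); (NULL, JV, 38, Gizmo); (NULL, LS, 59, Cable); (NULL, NU, 19, NULL); (NULL, NU, 27, Chip); (NULL, NU, 46, NULL); (NULL, NULL, 17, Sensor); (NULL, NULL, NULL, NULL)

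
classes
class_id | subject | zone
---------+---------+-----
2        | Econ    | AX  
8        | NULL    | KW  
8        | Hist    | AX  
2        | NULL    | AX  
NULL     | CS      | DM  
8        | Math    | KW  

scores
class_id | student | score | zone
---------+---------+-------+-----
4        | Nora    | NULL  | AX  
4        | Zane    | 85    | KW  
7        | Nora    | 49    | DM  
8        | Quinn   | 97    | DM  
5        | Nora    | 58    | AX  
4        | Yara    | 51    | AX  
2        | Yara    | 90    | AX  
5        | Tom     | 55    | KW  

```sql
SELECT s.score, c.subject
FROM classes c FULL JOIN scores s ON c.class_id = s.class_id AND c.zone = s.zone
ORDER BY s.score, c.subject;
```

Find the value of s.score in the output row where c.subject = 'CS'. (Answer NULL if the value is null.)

FULL OUTER JOIN keeps every row from both sides; unmatched rows get NULL for the other side's columns.
Matching on c.class_id = s.class_id AND c.zone = s.zone. A NULL in a compared column never satisfies the condition.
- c[0] class_id=2, zone=AX → 1 match(es) in s → 1 row(s).
- c[1] class_id=8, zone=KW → no match; kept with NULLs on the s side.
- c[2] class_id=8, zone=AX → no match; kept with NULLs on the s side.
- c[3] class_id=2, zone=AX → 1 match(es) in s → 1 row(s).
- c[4] class_id=NULL, zone=DM → no match; kept with NULLs on the s side.
- c[5] class_id=8, zone=KW → no match; kept with NULLs on the s side.
- 7 s row(s) had no c match → kept, c columns NULL.

NULL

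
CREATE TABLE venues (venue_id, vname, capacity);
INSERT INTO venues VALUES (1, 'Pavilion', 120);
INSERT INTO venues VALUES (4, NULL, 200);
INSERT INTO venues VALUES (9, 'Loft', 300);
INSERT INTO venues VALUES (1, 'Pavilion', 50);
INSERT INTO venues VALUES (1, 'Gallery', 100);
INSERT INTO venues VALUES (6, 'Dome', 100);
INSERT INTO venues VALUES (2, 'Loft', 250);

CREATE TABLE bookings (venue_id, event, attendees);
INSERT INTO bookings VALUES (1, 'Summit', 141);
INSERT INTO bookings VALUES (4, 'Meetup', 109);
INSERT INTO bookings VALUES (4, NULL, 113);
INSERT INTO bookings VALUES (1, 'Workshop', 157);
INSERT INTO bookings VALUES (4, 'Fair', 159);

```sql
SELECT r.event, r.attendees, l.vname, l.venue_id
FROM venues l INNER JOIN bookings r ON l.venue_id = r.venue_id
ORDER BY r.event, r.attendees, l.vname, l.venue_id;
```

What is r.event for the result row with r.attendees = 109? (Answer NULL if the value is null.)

Meetup

INNER JOIN keeps only pairs where the ON condition holds.
Matching on l.venue_id = r.venue_id.
Matched pairs: 9.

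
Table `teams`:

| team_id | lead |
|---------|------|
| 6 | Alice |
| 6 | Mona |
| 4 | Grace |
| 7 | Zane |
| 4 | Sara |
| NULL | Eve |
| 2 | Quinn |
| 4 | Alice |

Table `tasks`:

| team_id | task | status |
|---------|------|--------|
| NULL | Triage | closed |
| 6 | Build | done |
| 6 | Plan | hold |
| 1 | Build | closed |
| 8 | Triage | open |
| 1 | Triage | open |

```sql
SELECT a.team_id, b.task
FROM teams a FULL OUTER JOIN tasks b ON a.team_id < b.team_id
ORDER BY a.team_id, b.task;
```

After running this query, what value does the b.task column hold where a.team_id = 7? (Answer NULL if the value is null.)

FULL OUTER JOIN keeps every row from both sides; unmatched rows get NULL for the other side's columns.
Matching on a.team_id < b.team_id. A NULL in a compared column never satisfies the condition.
- a row (team_id=6): matches 1 b row(s) → 1 output row(s).
- a row (team_id=6): matches 1 b row(s) → 1 output row(s).
- a row (team_id=4): matches 3 b row(s) → 3 output row(s).
- a row (team_id=7): matches 1 b row(s) → 1 output row(s).
- a row (team_id=4): matches 3 b row(s) → 3 output row(s).
- a row (team_id=NULL): no match → kept, b columns NULL.
- a row (team_id=2): matches 3 b row(s) → 3 output row(s).
- a row (team_id=4): matches 3 b row(s) → 3 output row(s).
- 3 row(s) from b found no a partner → padded with NULL.

Triage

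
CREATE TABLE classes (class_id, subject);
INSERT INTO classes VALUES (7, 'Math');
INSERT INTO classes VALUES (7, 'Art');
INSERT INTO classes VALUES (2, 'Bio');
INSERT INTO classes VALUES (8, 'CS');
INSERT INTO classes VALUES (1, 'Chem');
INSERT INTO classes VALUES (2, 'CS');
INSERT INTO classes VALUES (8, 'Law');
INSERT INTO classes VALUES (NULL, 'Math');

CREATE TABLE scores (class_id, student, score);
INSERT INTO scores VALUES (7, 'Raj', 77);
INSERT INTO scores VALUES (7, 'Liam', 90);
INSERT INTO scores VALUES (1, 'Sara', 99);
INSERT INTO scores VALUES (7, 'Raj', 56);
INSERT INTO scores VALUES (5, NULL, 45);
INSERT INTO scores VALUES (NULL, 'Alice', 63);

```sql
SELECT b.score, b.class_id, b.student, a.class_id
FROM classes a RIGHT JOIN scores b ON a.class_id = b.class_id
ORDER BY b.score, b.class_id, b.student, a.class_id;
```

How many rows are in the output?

RIGHT JOIN keeps every row from `scores`; unmatched rows get NULL for `classes`'s columns.
Matching on a.class_id = b.class_id. A NULL in a compared column never satisfies the condition.
Matched pairs: 7; unmatched b rows kept: 2.
Total: 7 matched + 2 padded = 9 rows.

9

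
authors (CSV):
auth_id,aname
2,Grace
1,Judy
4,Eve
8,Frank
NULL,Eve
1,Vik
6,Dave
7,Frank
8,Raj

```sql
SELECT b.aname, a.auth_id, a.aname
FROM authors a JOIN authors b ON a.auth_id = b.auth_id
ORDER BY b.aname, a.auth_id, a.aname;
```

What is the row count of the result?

12

INNER JOIN keeps only pairs where the ON condition holds.
Matching on a.auth_id = b.auth_id. A NULL in a compared column never satisfies the condition.
Matched pairs: 12.
Total: 12 rows.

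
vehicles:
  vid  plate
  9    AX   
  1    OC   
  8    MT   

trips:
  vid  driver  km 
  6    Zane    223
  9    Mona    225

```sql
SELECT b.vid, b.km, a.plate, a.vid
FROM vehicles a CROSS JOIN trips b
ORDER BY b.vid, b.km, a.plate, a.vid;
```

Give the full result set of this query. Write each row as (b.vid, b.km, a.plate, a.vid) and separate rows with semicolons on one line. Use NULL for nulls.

CROSS JOIN pairs every row of `vehicles` with every row of `trips`: 3 × 2 = 6 rows.
After projecting and ordering:
b.vid | b.km | a.plate | a.vid
6 | 223 | AX | 9
6 | 223 | MT | 8
6 | 223 | OC | 1
9 | 225 | AX | 9
9 | 225 | MT | 8
9 | 225 | OC | 1

(6, 223, AX, 9); (6, 223, MT, 8); (6, 223, OC, 1); (9, 225, AX, 9); (9, 225, MT, 8); (9, 225, OC, 1)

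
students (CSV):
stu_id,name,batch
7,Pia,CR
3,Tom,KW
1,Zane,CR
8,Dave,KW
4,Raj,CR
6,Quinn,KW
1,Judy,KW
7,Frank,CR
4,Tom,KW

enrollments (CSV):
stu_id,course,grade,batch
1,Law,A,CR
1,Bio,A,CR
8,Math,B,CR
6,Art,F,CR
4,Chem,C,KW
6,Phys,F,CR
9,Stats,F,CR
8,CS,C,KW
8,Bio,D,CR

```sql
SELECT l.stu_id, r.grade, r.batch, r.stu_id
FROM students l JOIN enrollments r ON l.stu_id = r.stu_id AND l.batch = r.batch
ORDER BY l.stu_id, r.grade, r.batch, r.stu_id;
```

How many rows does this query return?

4

INNER JOIN keeps only pairs where the ON condition holds.
Matching on l.stu_id = r.stu_id AND l.batch = r.batch.
- l (stu_id=7, batch=CR) has no partner → excluded.
- l (stu_id=3, batch=KW) has no partner → excluded.
- l (stu_id=1, batch=CR) pairs with 2 row(s) of r.
- l (stu_id=8, batch=KW) pairs with 1 row(s) of r.
- l (stu_id=4, batch=CR) has no partner → excluded.
- l (stu_id=6, batch=KW) has no partner → excluded.
- l (stu_id=1, batch=KW) has no partner → excluded.
- l (stu_id=7, batch=CR) has no partner → excluded.
- l (stu_id=4, batch=KW) pairs with 1 row(s) of r.
Total: 4 rows.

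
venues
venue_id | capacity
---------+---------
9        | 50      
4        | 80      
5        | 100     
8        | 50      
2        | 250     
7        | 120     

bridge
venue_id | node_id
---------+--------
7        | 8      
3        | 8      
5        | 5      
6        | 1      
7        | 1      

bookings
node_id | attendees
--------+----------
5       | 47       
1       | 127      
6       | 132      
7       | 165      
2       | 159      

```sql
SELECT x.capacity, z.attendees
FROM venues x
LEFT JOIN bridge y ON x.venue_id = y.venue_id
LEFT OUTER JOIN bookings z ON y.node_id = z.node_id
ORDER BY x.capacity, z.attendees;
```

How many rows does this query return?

Step 1 — x LEFT JOIN y on venue_id → 7 row(s).
Then LEFT JOIN `bookings z` on node_id: each of those 7 rows is kept; rows whose y.node_id has no match in z get NULL for z's columns.
Result: 7 row(s).

7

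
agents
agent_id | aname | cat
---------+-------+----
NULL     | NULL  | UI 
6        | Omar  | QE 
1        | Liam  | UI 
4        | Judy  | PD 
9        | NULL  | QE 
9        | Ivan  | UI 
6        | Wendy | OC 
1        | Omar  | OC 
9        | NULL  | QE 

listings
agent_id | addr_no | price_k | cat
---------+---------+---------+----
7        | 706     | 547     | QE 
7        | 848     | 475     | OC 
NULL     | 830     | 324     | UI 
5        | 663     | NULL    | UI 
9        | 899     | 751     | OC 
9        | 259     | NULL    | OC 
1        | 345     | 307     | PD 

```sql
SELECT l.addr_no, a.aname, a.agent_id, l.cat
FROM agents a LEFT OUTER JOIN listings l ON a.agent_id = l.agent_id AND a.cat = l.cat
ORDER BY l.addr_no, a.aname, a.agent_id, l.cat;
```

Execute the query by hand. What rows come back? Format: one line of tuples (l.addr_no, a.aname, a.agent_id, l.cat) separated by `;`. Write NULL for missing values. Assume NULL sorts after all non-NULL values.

(NULL, Ivan, 9, NULL); (NULL, Judy, 4, NULL); (NULL, Liam, 1, NULL); (NULL, Omar, 1, NULL); (NULL, Omar, 6, NULL); (NULL, Wendy, 6, NULL); (NULL, NULL, 9, NULL); (NULL, NULL, 9, NULL); (NULL, NULL, NULL, NULL)

LEFT JOIN keeps every row from `agents`; unmatched rows get NULL for `listings`'s columns.
Matching on a.agent_id = l.agent_id AND a.cat = l.cat. A NULL in a compared column never satisfies the condition.
- a (agent_id=NULL, cat=UI) has no partner → padded with NULL.
- a (agent_id=6, cat=QE) has no partner → padded with NULL.
- a (agent_id=1, cat=UI) has no partner → padded with NULL.
- a (agent_id=4, cat=PD) has no partner → padded with NULL.
- a (agent_id=9, cat=QE) has no partner → padded with NULL.
- a (agent_id=9, cat=UI) has no partner → padded with NULL.
- a (agent_id=6, cat=OC) has no partner → padded with NULL.
- a (agent_id=1, cat=OC) has no partner → padded with NULL.
- a (agent_id=9, cat=QE) has no partner → padded with NULL.
After projecting and ordering:
l.addr_no | a.aname | a.agent_id | l.cat
NULL | Ivan | 9 | NULL
NULL | Judy | 4 | NULL
NULL | Liam | 1 | NULL
NULL | Omar | 1 | NULL
NULL | Omar | 6 | NULL
NULL | Wendy | 6 | NULL
NULL | NULL | 9 | NULL
NULL | NULL | 9 | NULL
NULL | NULL | NULL | NULL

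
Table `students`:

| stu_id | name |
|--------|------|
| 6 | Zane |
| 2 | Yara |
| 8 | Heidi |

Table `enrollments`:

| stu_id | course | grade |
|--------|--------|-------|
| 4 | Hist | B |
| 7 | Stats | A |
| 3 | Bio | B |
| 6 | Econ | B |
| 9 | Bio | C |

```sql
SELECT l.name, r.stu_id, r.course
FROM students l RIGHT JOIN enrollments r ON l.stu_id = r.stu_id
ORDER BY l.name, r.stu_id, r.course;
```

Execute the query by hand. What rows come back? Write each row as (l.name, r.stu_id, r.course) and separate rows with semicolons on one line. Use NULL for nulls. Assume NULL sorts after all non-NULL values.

RIGHT JOIN keeps every row from `enrollments`; unmatched rows get NULL for `students`'s columns.
Matching on l.stu_id = r.stu_id.
- l[0] stu_id=6 → 1 match(es) in r → 1 row(s).
- l[1] stu_id=2 → no match.
- l[2] stu_id=8 → no match.
- plus 4 unmatched r row(s), each kept with NULL l columns.
After projecting and ordering:
l.name | r.stu_id | r.course
Zane | 6 | Econ
NULL | 3 | Bio
NULL | 4 | Hist
NULL | 7 | Stats
NULL | 9 | Bio

(Zane, 6, Econ); (NULL, 3, Bio); (NULL, 4, Hist); (NULL, 7, Stats); (NULL, 9, Bio)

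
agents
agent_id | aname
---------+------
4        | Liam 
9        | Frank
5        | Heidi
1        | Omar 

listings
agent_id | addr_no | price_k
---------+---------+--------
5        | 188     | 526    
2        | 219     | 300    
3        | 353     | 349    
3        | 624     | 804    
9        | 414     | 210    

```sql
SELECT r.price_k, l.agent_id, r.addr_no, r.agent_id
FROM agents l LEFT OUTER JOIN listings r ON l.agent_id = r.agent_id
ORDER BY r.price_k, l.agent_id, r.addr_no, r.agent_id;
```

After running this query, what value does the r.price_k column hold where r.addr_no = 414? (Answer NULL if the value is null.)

210

LEFT JOIN keeps every row from `agents`; unmatched rows get NULL for `listings`'s columns.
Matching on l.agent_id = r.agent_id.
- agent_id=4: no r row matches, row kept with r columns NULL.
- agent_id=9: 1 matching r row(s), so 1 row(s) emitted.
- agent_id=5: 1 matching r row(s), so 1 row(s) emitted.
- agent_id=1: no r row matches, row kept with r columns NULL.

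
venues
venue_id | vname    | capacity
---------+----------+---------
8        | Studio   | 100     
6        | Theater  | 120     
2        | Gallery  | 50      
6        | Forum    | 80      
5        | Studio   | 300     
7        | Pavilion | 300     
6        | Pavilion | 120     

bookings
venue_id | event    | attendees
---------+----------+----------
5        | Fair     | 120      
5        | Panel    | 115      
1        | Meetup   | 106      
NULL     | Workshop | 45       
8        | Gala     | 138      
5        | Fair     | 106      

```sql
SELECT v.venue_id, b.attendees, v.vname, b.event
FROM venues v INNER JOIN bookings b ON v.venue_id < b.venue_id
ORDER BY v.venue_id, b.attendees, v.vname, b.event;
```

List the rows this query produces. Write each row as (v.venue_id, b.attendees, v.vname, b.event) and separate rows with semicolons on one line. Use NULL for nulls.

(2, 106, Gallery, Fair); (2, 115, Gallery, Panel); (2, 120, Gallery, Fair); (2, 138, Gallery, Gala); (5, 138, Studio, Gala); (6, 138, Forum, Gala); (6, 138, Pavilion, Gala); (6, 138, Theater, Gala); (7, 138, Pavilion, Gala)

INNER JOIN keeps only pairs where the ON condition holds.
Matching on v.venue_id < b.venue_id. A NULL in a compared column never satisfies the condition.
Matched pairs: 9.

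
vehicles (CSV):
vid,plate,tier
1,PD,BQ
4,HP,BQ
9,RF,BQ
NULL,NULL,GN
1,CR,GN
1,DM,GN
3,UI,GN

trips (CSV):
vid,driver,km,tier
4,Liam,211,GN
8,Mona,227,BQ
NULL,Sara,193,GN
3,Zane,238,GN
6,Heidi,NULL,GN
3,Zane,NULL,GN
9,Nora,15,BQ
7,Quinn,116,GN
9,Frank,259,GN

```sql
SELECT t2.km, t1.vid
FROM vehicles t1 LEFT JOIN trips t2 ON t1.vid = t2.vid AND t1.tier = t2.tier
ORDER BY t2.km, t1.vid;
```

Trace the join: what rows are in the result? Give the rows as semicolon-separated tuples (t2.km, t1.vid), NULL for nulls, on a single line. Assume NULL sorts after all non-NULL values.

LEFT JOIN keeps every row from `vehicles`; unmatched rows get NULL for `trips`'s columns.
Matching on t1.vid = t2.vid AND t1.tier = t2.tier. A NULL in a compared column never satisfies the condition.
- t1[0] vid=1, tier=BQ → no match; kept with NULLs on the t2 side.
- t1[1] vid=4, tier=BQ → no match; kept with NULLs on the t2 side.
- t1[2] vid=9, tier=BQ → 1 match(es) in t2 → 1 row(s).
- t1[3] vid=NULL, tier=GN → no match; kept with NULLs on the t2 side.
- t1[4] vid=1, tier=GN → no match; kept with NULLs on the t2 side.
- t1[5] vid=1, tier=GN → no match; kept with NULLs on the t2 side.
- t1[6] vid=3, tier=GN → 2 match(es) in t2 → 2 row(s).
After projecting and ordering:
t2.km | t1.vid
15 | 9
238 | 3
NULL | 1
NULL | 1
NULL | 1
NULL | 3
NULL | 4
NULL | NULL

(15, 9); (238, 3); (NULL, 1); (NULL, 1); (NULL, 1); (NULL, 3); (NULL, 4); (NULL, NULL)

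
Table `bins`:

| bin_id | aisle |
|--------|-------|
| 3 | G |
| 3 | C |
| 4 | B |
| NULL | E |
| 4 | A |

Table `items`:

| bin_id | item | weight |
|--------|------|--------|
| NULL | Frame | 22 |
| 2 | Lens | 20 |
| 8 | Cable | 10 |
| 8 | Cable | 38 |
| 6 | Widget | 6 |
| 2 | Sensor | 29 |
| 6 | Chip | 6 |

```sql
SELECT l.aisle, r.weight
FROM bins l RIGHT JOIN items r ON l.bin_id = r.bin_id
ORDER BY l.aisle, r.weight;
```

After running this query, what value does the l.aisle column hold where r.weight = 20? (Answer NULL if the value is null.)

NULL

RIGHT JOIN keeps every row from `items`; unmatched rows get NULL for `bins`'s columns.
Matching on l.bin_id = r.bin_id. A NULL in a compared column never satisfies the condition.
- l[0] bin_id=3 → no match.
- l[1] bin_id=3 → no match.
- l[2] bin_id=4 → no match.
- l[3] bin_id=NULL → no match.
- l[4] bin_id=4 → no match.
- 7 r row(s) had no l match → kept, l columns NULL.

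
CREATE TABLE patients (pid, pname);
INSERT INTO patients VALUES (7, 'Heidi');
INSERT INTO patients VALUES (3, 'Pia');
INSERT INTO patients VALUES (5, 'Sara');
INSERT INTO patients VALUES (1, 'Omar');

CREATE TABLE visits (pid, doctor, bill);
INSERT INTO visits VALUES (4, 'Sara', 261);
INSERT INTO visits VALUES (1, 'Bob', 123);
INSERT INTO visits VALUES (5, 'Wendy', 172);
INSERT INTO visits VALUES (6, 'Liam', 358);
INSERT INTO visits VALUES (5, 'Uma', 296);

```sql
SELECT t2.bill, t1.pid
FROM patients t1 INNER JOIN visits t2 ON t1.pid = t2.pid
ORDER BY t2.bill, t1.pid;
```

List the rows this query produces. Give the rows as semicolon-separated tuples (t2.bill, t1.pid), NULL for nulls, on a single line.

INNER JOIN keeps only pairs where the ON condition holds.
Matching on t1.pid = t2.pid.
- t1 row (pid=7): no match → dropped.
- t1 row (pid=3): no match → dropped.
- t1 row (pid=5): matches 2 t2 row(s) → 2 output row(s).
- t1 row (pid=1): matches 1 t2 row(s) → 1 output row(s).
After projecting and ordering:
t2.bill | t1.pid
123 | 1
172 | 5
296 | 5

(123, 1); (172, 5); (296, 5)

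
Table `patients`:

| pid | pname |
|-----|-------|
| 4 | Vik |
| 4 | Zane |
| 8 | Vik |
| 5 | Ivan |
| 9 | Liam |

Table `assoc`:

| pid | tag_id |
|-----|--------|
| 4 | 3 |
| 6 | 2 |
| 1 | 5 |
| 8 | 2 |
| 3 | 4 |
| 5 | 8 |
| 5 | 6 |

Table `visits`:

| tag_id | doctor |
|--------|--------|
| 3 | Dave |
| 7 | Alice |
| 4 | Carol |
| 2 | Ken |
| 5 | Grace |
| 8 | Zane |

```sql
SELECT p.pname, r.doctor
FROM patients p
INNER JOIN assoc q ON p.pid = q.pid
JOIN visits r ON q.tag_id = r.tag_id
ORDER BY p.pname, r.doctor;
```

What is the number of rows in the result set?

Step 1 — p INNER JOIN q on pid → 5 row(s).
Then INNER JOIN `visits r` on tag_id: keep only rows whose q.tag_id appears in r.
Result: 4 row(s).

4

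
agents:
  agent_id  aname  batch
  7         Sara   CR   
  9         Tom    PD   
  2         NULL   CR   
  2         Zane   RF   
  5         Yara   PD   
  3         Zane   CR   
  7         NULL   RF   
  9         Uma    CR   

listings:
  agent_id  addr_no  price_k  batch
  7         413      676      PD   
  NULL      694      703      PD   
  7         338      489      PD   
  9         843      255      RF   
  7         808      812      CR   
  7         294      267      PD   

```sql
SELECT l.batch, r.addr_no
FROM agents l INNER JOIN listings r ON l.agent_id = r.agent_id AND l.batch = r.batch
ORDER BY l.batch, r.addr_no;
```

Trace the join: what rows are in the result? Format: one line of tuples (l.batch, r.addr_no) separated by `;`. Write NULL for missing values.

INNER JOIN keeps only pairs where the ON condition holds.
Matching on l.agent_id = r.agent_id AND l.batch = r.batch. A NULL in a compared column never satisfies the condition.
- l[0] agent_id=7, batch=CR → 1 match(es) in r → 1 row(s).
- l[1] agent_id=9, batch=PD → no match; dropped.
- l[2] agent_id=2, batch=CR → no match; dropped.
- l[3] agent_id=2, batch=RF → no match; dropped.
- l[4] agent_id=5, batch=PD → no match; dropped.
- l[5] agent_id=3, batch=CR → no match; dropped.
- l[6] agent_id=7, batch=RF → no match; dropped.
- l[7] agent_id=9, batch=CR → no match; dropped.
After projecting and ordering:
l.batch | r.addr_no
CR | 808

(CR, 808)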